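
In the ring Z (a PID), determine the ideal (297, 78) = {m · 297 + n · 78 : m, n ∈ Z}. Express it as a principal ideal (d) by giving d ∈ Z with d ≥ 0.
In the PID Z, (a, b) is generated by gcd(a, b). Compute gcd(297, 78) with the extended Euclidean algorithm, tracking rows (r, s, t) with s·297 + t·78 = r:
  row A: (297, 1, 0)   [1·297 + 0·78 = 297]
  row B: (78, 0, 1)   [0·297 + 1·78 = 78]
  297 = 3·78 + 63   → row C = row A − 3·row B = (63, 1, −3)   [check: 1·297 − 3·78 = 63]
  78 = 1·63 + 15   → row D = row B − 1·row C = (15, −1, 4)   [check: −1·297 + 4·78 = 15]
  63 = 4·15 + 3   → row E = row C − 4·row D = (3, 5, −19)   [check: 5·297 − 19·78 = 3]
  15 = 5·3 + 0   → remainder 0, stop. gcd = 3 (last nonzero row E).
So gcd(297, 78) = 3, with Bézout identity 5·297 − 19·78 = 3. Containment (⊇): the Bézout identity exhibits 3 as an element of (297, 78), giving (3) ⊆ (297, 78). Containment (⊆): since 3 | 297 and 3 | 78 (297 = 3·99, 78 = 3·26), every Z-linear combination of 297 and 78 is divisible by 3, so (297, 78) ⊆ (3). Therefore (297, 78) = (3), d = 3.

Final answer: (297, 78) = (3); d = 3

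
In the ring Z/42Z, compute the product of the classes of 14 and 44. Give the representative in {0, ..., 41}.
28

Reduce the factors first: 44 ≡ 2 (mod 42), so 14 · 44 ≡ 14 · 2 (mod 42). 14 · 2 = 28. Dividing by 42: 28 = 0·42 + 28. So (14 · 44) mod 42 = 28.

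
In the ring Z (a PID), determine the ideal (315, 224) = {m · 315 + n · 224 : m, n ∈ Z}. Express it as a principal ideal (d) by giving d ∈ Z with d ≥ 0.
In the PID Z, (a, b) is generated by gcd(a, b). Compute gcd(315, 224) with the extended Euclidean algorithm, tracking rows (r, s, t) with s·315 + t·224 = r:
  row A: (315, 1, 0)   [1·315 + 0·224 = 315]
  row B: (224, 0, 1)   [0·315 + 1·224 = 224]
  315 = 1·224 + 91   → row C = row A − 1·row B = (91, 1, −1)   [check: 1·315 − 1·224 = 91]
  224 = 2·91 + 42   → row D = row B − 2·row C = (42, −2, 3)   [check: −2·315 + 3·224 = 42]
  91 = 2·42 + 7   → row E = row C − 2·row D = (7, 5, −7)   [check: 5·315 − 7·224 = 7]
  42 = 6·7 + 0   → remainder 0, stop. gcd = 7 (last nonzero row E).
So gcd(315, 224) = 7, with Bézout identity 5·315 − 7·224 = 7. Containment (⊇): the Bézout identity exhibits 7 as an element of (315, 224), giving (7) ⊆ (315, 224). Containment (⊆): since 7 | 315 and 7 | 224 (315 = 7·45, 224 = 7·32), every Z-linear combination of 315 and 224 is divisible by 7, so (315, 224) ⊆ (7). Therefore (315, 224) = (7), d = 7.

Final answer: (315, 224) = (7); d = 7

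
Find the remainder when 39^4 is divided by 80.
Use repeated squaring. Binary(4) = 100. Walk through the bits of the exponent 4 left-to-right: at each bit after the leading one, square the running value, then multiply by 39 if the bit is 1 (always reducing mod 80):
  bit 1 = 1 (leading): start with 39.
  bit 2 = 0: square 39^2 = 1521 ≡ 1 (mod 80).
  bit 3 = 0: square 1^2 = 1 (mod 80).
Final value: 39^4 ≡ 1 (mod 80).

Final answer: 1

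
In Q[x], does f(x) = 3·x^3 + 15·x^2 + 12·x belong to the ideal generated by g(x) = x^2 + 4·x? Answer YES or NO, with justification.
YES

In Q[x] the ideal (g) consists of all multiples of g, so f ∈ (g) iff g | f, i.e. iff the remainder of f on division by g is 0. Divide f by g (g is monic, so eliminate the leading term of the running remainder at each step):
  leading term 3·x^3: subtract (3·x)·g(x) = 3·x^3 + 12·x^2, leaving 3·x^2 + 12·x
  leading term 3·x^2: subtract (3)·g(x) = 3·x^2 + 12·x, leaving 0
The remainder is 0, so f(x) = g(x) · h(x) with h(x) = 3·x + 3. Hence g | f, i.e. f ∈ (g).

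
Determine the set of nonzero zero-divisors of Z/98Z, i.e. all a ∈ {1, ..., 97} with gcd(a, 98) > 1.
nonzero zero-divisors of Z/98Z = {2, 4, 6, 7, 8, 10, 12, 14, 16, 18, 20, 21, 22, 24, 26, 28, 30, 32, 34, 35, 36, 38, 40, 42, 44, 46, 48, 49, 50, 52, 54, 56, 58, 60, 62, 63, 64, 66, 68, 70, 72, 74, 76, 77, 78, 80, 82, 84, 86, 88, 90, 91, 92, 94, 96}

An element a ∈ Z/98Z (with a ≠ 0) is a zero-divisor iff gcd(a, 98) > 1 (because a is a unit precisely when gcd(a, n) = 1, and in Z/nZ every nonzero, non-unit element is a zero-divisor). Scan a = 1, ..., 97 and keep those with gcd(a, 98) > 1:
  gcd(2, 98) = 2, gcd(4, 98) = 2, gcd(6, 98) = 2, gcd(7, 98) = 7, gcd(8, 98) = 2, gcd(10, 98) = 2, gcd(12, 98) = 2, gcd(14, 98) = 14, gcd(16, 98) = 2, gcd(18, 98) = 2, gcd(20, 98) = 2, gcd(21, 98) = 7, gcd(22, 98) = 2, gcd(24, 98) = 2, gcd(26, 98) = 2, gcd(28, 98) = 14, gcd(30, 98) = 2, gcd(32, 98) = 2, gcd(34, 98) = 2, gcd(35, 98) = 7, gcd(36, 98) = 2, gcd(38, 98) = 2, gcd(40, 98) = 2, gcd(42, 98) = 14, gcd(44, 98) = 2, gcd(46, 98) = 2, gcd(48, 98) = 2, gcd(49, 98) = 49, gcd(50, 98) = 2, gcd(52, 98) = 2, gcd(54, 98) = 2, gcd(56, 98) = 14, gcd(58, 98) = 2, gcd(60, 98) = 2, gcd(62, 98) = 2, gcd(63, 98) = 7, gcd(64, 98) = 2, gcd(66, 98) = 2, gcd(68, 98) = 2, gcd(70, 98) = 14, gcd(72, 98) = 2, gcd(74, 98) = 2, gcd(76, 98) = 2, gcd(77, 98) = 7, gcd(78, 98) = 2, gcd(80, 98) = 2, gcd(82, 98) = 2, gcd(84, 98) = 14, gcd(86, 98) = 2, gcd(88, 98) = 2, gcd(90, 98) = 2, gcd(91, 98) = 7, gcd(92, 98) = 2, gcd(94, 98) = 2, gcd(96, 98) = 2.
All other a ∈ {1, ..., 97} have gcd(a, 98) = 1 and are units. So the nonzero zero-divisors are exactly the 55 values of a appearing in this scan.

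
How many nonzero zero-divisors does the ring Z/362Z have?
Z/362Z has 181 nonzero zero-divisors

In Z/362Z each nonzero element is either a unit (gcd with 362 is 1) or a zero-divisor (gcd > 1). The number of units is φ(362): factorise 362 = 2 · 181, so φ(362) = (2 − 1) · (181 − 1) = 1 · 180 = 180. The nonzero elements number 362 − 1 = 361. Hence the nonzero zero-divisors number 361 − 180 = 181.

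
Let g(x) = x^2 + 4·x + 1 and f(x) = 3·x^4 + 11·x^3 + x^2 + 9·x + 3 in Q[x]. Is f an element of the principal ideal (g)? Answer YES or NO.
In Q[x] the ideal (g) consists of all multiples of g, so f ∈ (g) iff g | f, i.e. iff the remainder of f on division by g is 0. Divide f by g (g is monic, so eliminate the leading term of the running remainder at each step):
  leading term 3·x^4: subtract (3·x^2)·g(x) = 3·x^4 + 12·x^3 + 3·x^2, leaving -x^3 - 2·x^2 + 9·x + 3
  leading term -x^3: subtract (-x)·g(x) = -x^3 - 4·x^2 - x, leaving 2·x^2 + 10·x + 3
  leading term 2·x^2: subtract (2)·g(x) = 2·x^2 + 8·x + 2, leaving 2·x + 1
The remainder r(x) = 2·x + 1 ≠ 0 (and deg r < deg g), so g ∤ f, i.e. f ∉ (g).

Final answer: NO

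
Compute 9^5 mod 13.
3

Use repeated squaring. Binary(5) = 101. Walk through the bits of the exponent 5 left-to-right: at each bit after the leading one, square the running value, then multiply by 9 if the bit is 1 (always reducing mod 13):
  bit 1 = 1 (leading): start with 9.
  bit 2 = 0: square 9^2 = 81 ≡ 3 (mod 13).
  bit 3 = 1: square 3^2 = 9; bit is 1, so multiply 9·9 = 81 ≡ 3 (mod 13).
Final value: 9^5 ≡ 3 (mod 13).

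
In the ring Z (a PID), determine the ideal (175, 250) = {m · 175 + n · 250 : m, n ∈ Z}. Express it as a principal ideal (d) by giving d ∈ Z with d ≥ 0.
In the PID Z, (a, b) is generated by gcd(a, b). Compute gcd(250, 175) with the extended Euclidean algorithm, tracking rows (r, s, t) with s·250 + t·175 = r:
  row A: (250, 1, 0)   [1·250 + 0·175 = 250]
  row B: (175, 0, 1)   [0·250 + 1·175 = 175]
  250 = 1·175 + 75   → row C = row A − 1·row B = (75, 1, −1)   [check: 1·250 − 1·175 = 75]
  175 = 2·75 + 25   → row D = row B − 2·row C = (25, −2, 3)   [check: −2·250 + 3·175 = 25]
  75 = 3·25 + 0   → remainder 0, stop. gcd = 25 (last nonzero row D).
So gcd(175, 250) = 25, with Bézout identity −2·250 + 3·175 = 25. Containment (⊇): the Bézout identity exhibits 25 as an element of (175, 250), giving (25) ⊆ (175, 250). Containment (⊆): since 25 | 175 and 25 | 250 (175 = 25·7, 250 = 25·10), every Z-linear combination of 175 and 250 is divisible by 25, so (175, 250) ⊆ (25). Therefore (175, 250) = (25), d = 25.

Final answer: (175, 250) = (25); d = 25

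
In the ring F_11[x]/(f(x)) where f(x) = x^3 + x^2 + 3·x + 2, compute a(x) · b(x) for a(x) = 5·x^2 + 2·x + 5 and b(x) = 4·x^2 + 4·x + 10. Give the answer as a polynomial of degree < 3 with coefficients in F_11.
a · b ≡ 10·x^2 + 9·x + 1 (mod f(x))

Multiply as integer polynomials: a · b = 20·x^4 + 28·x^3 + 78·x^2 + 40·x + 50. Reducing coefficients mod 11: a · b ≡ 9·x^4 + 6·x^3 + x^2 + 7·x + 6. Now divide by f(x) = x^3 + x^2 + 3·x + 2 in F_11[x], eliminating the leading term at each step:
  leading term 9·x^4: subtract (9·x)·f(x) = 9·x^4 + 9·x^3 + 5·x^2 + 7·x, leaving 8·x^3 + 7·x^2 + 6 (coefficients mod 11)
  leading term 8·x^3: subtract (8)·f(x) = 8·x^3 + 8·x^2 + 2·x + 5, leaving 10·x^2 + 9·x + 1 (coefficients mod 11)
The degree is now < 3, so this is the remainder. Hence a · b ≡ 10·x^2 + 9·x + 1 in F_11[x]/(f).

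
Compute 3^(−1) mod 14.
3^(−1) ≡ 5 (mod 14)

Apply the extended Euclidean algorithm to (14, 3), tracking rows (r, s, t) with s·14 + t·3 = r. Each division r_prev = q·r_cur + r_new produces the new row as (previous row) − q·(current row):
  row A: (14, 1, 0)   [1·14 + 0·3 = 14]
  row B: (3, 0, 1)   [0·14 + 1·3 = 3]
  14 = 4·3 + 2   → row C = row A − 4·row B = (2, 1, −4)   [check: 1·14 − 4·3 = 2]
  3 = 1·2 + 1   → row D = row B − 1·row C = (1, −1, 5)   [check: −1·14 + 5·3 = 1]
  2 = 2·1 + 0   → remainder 0, stop. gcd = 1 (last nonzero row D).
The gcd is 1, so 3 is invertible mod 14. The last nonzero row gives −1·14 + 5·3 = 1, so t = 5. So 3^(−1) ≡ 5 (mod 14). Verify: 3 · 5 = 15 ≡ 1 (mod 14). ✓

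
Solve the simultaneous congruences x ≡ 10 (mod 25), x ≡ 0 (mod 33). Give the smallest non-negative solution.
The moduli 25, 33 are pairwise coprime, so by the CRT there is a unique solution mod 25·33 = 825.
Solve by successive substitution. Start with x ≡ 10 (mod 25).
  Combine with x ≡ 0 (mod 33): write x = 10 + 25·t and require 10 + 25·t ≡ 0 (mod 33), i.e. 25·t ≡ 0 − 10 ≡ 23 (mod 33). Since 25^(−1) ≡ 4 (mod 33), t ≡ 4·23 ≡ 26 (mod 33). So x ≡ 10 + 25·26 = 660 (mod 825).
Unique solution in [0, 825): x = 660.

Final answer: x ≡ 660 (mod 825); the representative in [0, 825) is 660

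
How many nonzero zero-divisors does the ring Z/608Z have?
Z/608Z has 319 nonzero zero-divisors

In Z/608Z each nonzero element is either a unit (gcd with 608 is 1) or a zero-divisor (gcd > 1). The number of units is φ(608): factorise 608 = 2^5 · 19, so φ(608) = (2^5 − 2^4) · (19 − 1) = 16 · 18 = 288. The nonzero elements number 608 − 1 = 607. Hence the nonzero zero-divisors number 607 − 288 = 319.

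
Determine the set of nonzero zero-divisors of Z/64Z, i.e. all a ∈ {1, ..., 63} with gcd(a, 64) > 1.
nonzero zero-divisors of Z/64Z = {2, 4, 6, 8, 10, 12, 14, 16, 18, 20, 22, 24, 26, 28, 30, 32, 34, 36, 38, 40, 42, 44, 46, 48, 50, 52, 54, 56, 58, 60, 62}

An element a ∈ Z/64Z (with a ≠ 0) is a zero-divisor iff gcd(a, 64) > 1 (because a is a unit precisely when gcd(a, n) = 1, and in Z/nZ every nonzero, non-unit element is a zero-divisor). Scan a = 1, ..., 63 and keep those with gcd(a, 64) > 1:
  gcd(2, 64) = 2, gcd(4, 64) = 4, gcd(6, 64) = 2, gcd(8, 64) = 8, gcd(10, 64) = 2, gcd(12, 64) = 4, gcd(14, 64) = 2, gcd(16, 64) = 16, gcd(18, 64) = 2, gcd(20, 64) = 4, gcd(22, 64) = 2, gcd(24, 64) = 8, gcd(26, 64) = 2, gcd(28, 64) = 4, gcd(30, 64) = 2, gcd(32, 64) = 32, gcd(34, 64) = 2, gcd(36, 64) = 4, gcd(38, 64) = 2, gcd(40, 64) = 8, gcd(42, 64) = 2, gcd(44, 64) = 4, gcd(46, 64) = 2, gcd(48, 64) = 16, gcd(50, 64) = 2, gcd(52, 64) = 4, gcd(54, 64) = 2, gcd(56, 64) = 8, gcd(58, 64) = 2, gcd(60, 64) = 4, gcd(62, 64) = 2.
All other a ∈ {1, ..., 63} have gcd(a, 64) = 1 and are units. So the nonzero zero-divisors are exactly the 31 values of a appearing in this scan.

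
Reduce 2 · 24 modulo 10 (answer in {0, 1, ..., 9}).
8

Reduce the factors first: 24 ≡ 4 (mod 10), so 2 · 24 ≡ 2 · 4 (mod 10). 2 · 4 = 8. Dividing by 10: 8 = 0·10 + 8. So (2 · 24) mod 10 = 8.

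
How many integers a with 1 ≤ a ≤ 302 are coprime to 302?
150

The number of a ∈ {1, ..., 302} with gcd(a, 302) = 1 is by definition Euler's totient φ(302). φ is multiplicative, with φ(p^e) = p^e − p^(e−1). Factorise 302 = 2 · 151. Then
  φ(302) = (2 − 1) · (151 − 1) = 1 · 150 = 150.
So there are 150 such integers.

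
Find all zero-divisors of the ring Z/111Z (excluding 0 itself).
nonzero zero-divisors of Z/111Z = {3, 6, 9, 12, 15, 18, 21, 24, 27, 30, 33, 36, 37, 39, 42, 45, 48, 51, 54, 57, 60, 63, 66, 69, 72, 74, 75, 78, 81, 84, 87, 90, 93, 96, 99, 102, 105, 108}

An element a ∈ Z/111Z (with a ≠ 0) is a zero-divisor iff gcd(a, 111) > 1 (because a is a unit precisely when gcd(a, n) = 1, and in Z/nZ every nonzero, non-unit element is a zero-divisor). Scan a = 1, ..., 110 and keep those with gcd(a, 111) > 1:
  gcd(3, 111) = 3, gcd(6, 111) = 3, gcd(9, 111) = 3, gcd(12, 111) = 3, gcd(15, 111) = 3, gcd(18, 111) = 3, gcd(21, 111) = 3, gcd(24, 111) = 3, gcd(27, 111) = 3, gcd(30, 111) = 3, gcd(33, 111) = 3, gcd(36, 111) = 3, gcd(37, 111) = 37, gcd(39, 111) = 3, gcd(42, 111) = 3, gcd(45, 111) = 3, gcd(48, 111) = 3, gcd(51, 111) = 3, gcd(54, 111) = 3, gcd(57, 111) = 3, gcd(60, 111) = 3, gcd(63, 111) = 3, gcd(66, 111) = 3, gcd(69, 111) = 3, gcd(72, 111) = 3, gcd(74, 111) = 37, gcd(75, 111) = 3, gcd(78, 111) = 3, gcd(81, 111) = 3, gcd(84, 111) = 3, gcd(87, 111) = 3, gcd(90, 111) = 3, gcd(93, 111) = 3, gcd(96, 111) = 3, gcd(99, 111) = 3, gcd(102, 111) = 3, gcd(105, 111) = 3, gcd(108, 111) = 3.
All other a ∈ {1, ..., 110} have gcd(a, 111) = 1 and are units. So the nonzero zero-divisors are exactly the 38 values of a appearing in this scan.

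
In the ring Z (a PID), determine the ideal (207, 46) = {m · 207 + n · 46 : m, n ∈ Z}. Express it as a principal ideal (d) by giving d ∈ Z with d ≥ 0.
(207, 46) = (23); d = 23

In the PID Z, (a, b) is generated by gcd(a, b). Compute gcd(207, 46) with the extended Euclidean algorithm, tracking rows (r, s, t) with s·207 + t·46 = r:
  row A: (207, 1, 0)   [1·207 + 0·46 = 207]
  row B: (46, 0, 1)   [0·207 + 1·46 = 46]
  207 = 4·46 + 23   → row C = row A − 4·row B = (23, 1, −4)   [check: 1·207 − 4·46 = 23]
  46 = 2·23 + 0   → remainder 0, stop. gcd = 23 (last nonzero row C).
So gcd(207, 46) = 23, with Bézout identity 1·207 − 4·46 = 23. Containment (⊇): the Bézout identity exhibits 23 as an element of (207, 46), giving (23) ⊆ (207, 46). Containment (⊆): since 23 | 207 and 23 | 46 (207 = 23·9, 46 = 23·2), every Z-linear combination of 207 and 46 is divisible by 23, so (207, 46) ⊆ (23). Therefore (207, 46) = (23), d = 23.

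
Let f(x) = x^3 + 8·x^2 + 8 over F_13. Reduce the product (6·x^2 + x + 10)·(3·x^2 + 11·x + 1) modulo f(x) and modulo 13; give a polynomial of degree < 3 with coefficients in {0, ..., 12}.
Multiply as integer polynomials: a · b = 18·x^4 + 69·x^3 + 47·x^2 + 111·x + 10. Reducing coefficients mod 13: a · b ≡ 5·x^4 + 4·x^3 + 8·x^2 + 7·x + 10. Now divide by f(x) = x^3 + 8·x^2 + 8 in F_13[x], eliminating the leading term at each step:
  leading term 5·x^4: subtract (5·x)·f(x) = 5·x^4 + x^3 + x, leaving 3·x^3 + 8·x^2 + 6·x + 10 (coefficients mod 13)
  leading term 3·x^3: subtract (3)·f(x) = 3·x^3 + 11·x^2 + 11, leaving 10·x^2 + 6·x + 12 (coefficients mod 13)
The degree is now < 3, so this is the remainder. Hence a · b ≡ 10·x^2 + 6·x + 12 in F_13[x]/(f).

Final answer: a · b ≡ 10·x^2 + 6·x + 12 (mod f(x))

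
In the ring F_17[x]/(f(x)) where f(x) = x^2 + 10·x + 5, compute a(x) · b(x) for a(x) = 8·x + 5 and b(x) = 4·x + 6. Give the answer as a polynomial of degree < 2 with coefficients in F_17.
a · b ≡ 3·x + 6 (mod f(x))

Multiply as integer polynomials: a · b = 32·x^2 + 68·x + 30. Reducing coefficients mod 17: a · b ≡ 15·x^2 + 13. Now divide by f(x) = x^2 + 10·x + 5 in F_17[x], eliminating the leading term at each step:
  leading term 15·x^2: subtract (15)·f(x) = 15·x^2 + 14·x + 7, leaving 3·x + 6 (coefficients mod 17)
The degree is now < 2, so this is the remainder. Hence a · b ≡ 3·x + 6 in F_17[x]/(f).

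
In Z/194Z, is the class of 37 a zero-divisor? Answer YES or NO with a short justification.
gcd(37, 194) = 1, so 37 is a unit in Z/194Z (it has a multiplicative inverse). A unit cannot be a zero-divisor: if 37·b ≡ 0 then multiplying both sides by 37^(−1) gives b ≡ 0. So 37 is not a zero-divisor.

Final answer: NO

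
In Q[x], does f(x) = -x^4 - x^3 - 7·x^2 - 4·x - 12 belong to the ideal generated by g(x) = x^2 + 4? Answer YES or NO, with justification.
In Q[x] the ideal (g) consists of all multiples of g, so f ∈ (g) iff g | f, i.e. iff the remainder of f on division by g is 0. Divide f by g (g is monic, so eliminate the leading term of the running remainder at each step):
  leading term -x^4: subtract (-x^2)·g(x) = -x^4 - 4·x^2, leaving -x^3 - 3·x^2 - 4·x - 12
  leading term -x^3: subtract (-x)·g(x) = -x^3 - 4·x, leaving -3·x^2 - 12
  leading term -3·x^2: subtract (-3)·g(x) = -3·x^2 - 12, leaving 0
The remainder is 0, so f(x) = g(x) · h(x) with h(x) = -x^2 - x - 3. Hence g | f, i.e. f ∈ (g).

Final answer: YES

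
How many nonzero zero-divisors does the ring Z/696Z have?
In Z/696Z each nonzero element is either a unit (gcd with 696 is 1) or a zero-divisor (gcd > 1). The number of units is φ(696): factorise 696 = 2^3 · 3 · 29, so φ(696) = (2^3 − 2^2) · (3 − 1) · (29 − 1) = 4 · 2 · 28 = 224. The nonzero elements number 696 − 1 = 695. Hence the nonzero zero-divisors number 695 − 224 = 471.

Final answer: Z/696Z has 471 nonzero zero-divisors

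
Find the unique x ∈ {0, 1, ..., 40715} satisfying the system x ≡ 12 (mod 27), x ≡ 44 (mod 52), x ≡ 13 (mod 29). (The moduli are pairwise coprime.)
The moduli 27, 52, 29 are pairwise coprime, so by the CRT there is a unique solution mod 27·52·29 = 40716.
Solve by successive substitution. Start with x ≡ 12 (mod 27).
  Combine with x ≡ 44 (mod 52): write x = 12 + 27·t and require 12 + 27·t ≡ 44 (mod 52), i.e. 27·t ≡ 44 − 12 ≡ 32 (mod 52). Since 27^(−1) ≡ 27 (mod 52), t ≡ 27·32 ≡ 32 (mod 52). So x ≡ 12 + 27·32 = 876 (mod 1404).
  Combine with x ≡ 13 (mod 29): write x = 876 + 1404·t and require 876 + 1404·t ≡ 13 (mod 29), i.e. 1404·t ≡ 13 − 876 ≡ 7 (mod 29). Since 1404^(−1) ≡ 17 (mod 29) (1404 ≡ 12 (mod 29)), t ≡ 17·7 ≡ 3 (mod 29). So x ≡ 876 + 1404·3 = 5088 (mod 40716).
Unique solution in [0, 40716): x = 5088.

Final answer: x ≡ 5088 (mod 40716); the representative in [0, 40716) is 5088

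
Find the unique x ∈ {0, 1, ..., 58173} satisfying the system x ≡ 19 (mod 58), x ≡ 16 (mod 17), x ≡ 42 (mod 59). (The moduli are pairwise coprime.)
The moduli 58, 17, 59 are pairwise coprime, so by the CRT there is a unique solution mod 58·17·59 = 58174.
Solve by successive substitution. Start with x ≡ 19 (mod 58).
  Combine with x ≡ 16 (mod 17): write x = 19 + 58·t and require 19 + 58·t ≡ 16 (mod 17), i.e. 58·t ≡ 16 − 19 ≡ 14 (mod 17). Since 58^(−1) ≡ 5 (mod 17) (58 ≡ 7 (mod 17)), t ≡ 5·14 ≡ 2 (mod 17). So x ≡ 19 + 58·2 = 135 (mod 986).
  Combine with x ≡ 42 (mod 59): write x = 135 + 986·t and require 135 + 986·t ≡ 42 (mod 59), i.e. 986·t ≡ 42 − 135 ≡ 25 (mod 59). Since 986^(−1) ≡ 52 (mod 59) (986 ≡ 42 (mod 59)), t ≡ 52·25 ≡ 2 (mod 59). So x ≡ 135 + 986·2 = 2107 (mod 58174).
Unique solution in [0, 58174): x = 2107.

Final answer: x ≡ 2107 (mod 58174); the representative in [0, 58174) is 2107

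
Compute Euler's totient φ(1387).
φ(1387) = 1296

φ is multiplicative, with φ(p^e) = p^e − p^(e−1). Factorise 1387 = 19 · 73. Then
  φ(1387) = (19 − 1) · (73 − 1) = 18 · 72 = 1296.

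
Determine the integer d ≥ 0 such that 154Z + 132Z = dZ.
(154, 132) = (22); d = 22

In the PID Z, (a, b) is generated by gcd(a, b). Compute gcd(154, 132) with the extended Euclidean algorithm, tracking rows (r, s, t) with s·154 + t·132 = r:
  row A: (154, 1, 0)   [1·154 + 0·132 = 154]
  row B: (132, 0, 1)   [0·154 + 1·132 = 132]
  154 = 1·132 + 22   → row C = row A − 1·row B = (22, 1, −1)   [check: 1·154 − 1·132 = 22]
  132 = 6·22 + 0   → remainder 0, stop. gcd = 22 (last nonzero row C).
So gcd(154, 132) = 22, with Bézout identity 1·154 − 1·132 = 22. Containment (⊇): the Bézout identity exhibits 22 as an element of (154, 132), giving (22) ⊆ (154, 132). Containment (⊆): since 22 | 154 and 22 | 132 (154 = 22·7, 132 = 22·6), every Z-linear combination of 154 and 132 is divisible by 22, so (154, 132) ⊆ (22). Therefore (154, 132) = (22), d = 22.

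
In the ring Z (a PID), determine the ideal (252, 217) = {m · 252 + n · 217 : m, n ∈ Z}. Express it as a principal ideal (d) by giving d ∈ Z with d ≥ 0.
(252, 217) = (7); d = 7

In the PID Z, (a, b) is generated by gcd(a, b). Compute gcd(252, 217) with the extended Euclidean algorithm, tracking rows (r, s, t) with s·252 + t·217 = r:
  row A: (252, 1, 0)   [1·252 + 0·217 = 252]
  row B: (217, 0, 1)   [0·252 + 1·217 = 217]
  252 = 1·217 + 35   → row C = row A − 1·row B = (35, 1, −1)   [check: 1·252 − 1·217 = 35]
  217 = 6·35 + 7   → row D = row B − 6·row C = (7, −6, 7)   [check: −6·252 + 7·217 = 7]
  35 = 5·7 + 0   → remainder 0, stop. gcd = 7 (last nonzero row D).
So gcd(252, 217) = 7, with Bézout identity −6·252 + 7·217 = 7. Containment (⊇): the Bézout identity exhibits 7 as an element of (252, 217), giving (7) ⊆ (252, 217). Containment (⊆): since 7 | 252 and 7 | 217 (252 = 7·36, 217 = 7·31), every Z-linear combination of 252 and 217 is divisible by 7, so (252, 217) ⊆ (7). Therefore (252, 217) = (7), d = 7.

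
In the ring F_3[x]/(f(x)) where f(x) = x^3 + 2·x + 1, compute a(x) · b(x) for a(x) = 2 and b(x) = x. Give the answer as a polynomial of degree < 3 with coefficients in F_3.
a · b ≡ 2·x (mod f(x))

Multiply as integer polynomials: a · b = 2·x. Reducing coefficients mod 3: a · b ≡ 2·x. This already has degree < 3, so no reduction by f is needed. Hence a · b ≡ 2·x in F_3[x]/(f).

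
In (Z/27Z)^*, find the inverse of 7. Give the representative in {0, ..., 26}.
7^(−1) ≡ 4 (mod 27)

Apply the extended Euclidean algorithm to (27, 7), tracking rows (r, s, t) with s·27 + t·7 = r. Each division r_prev = q·r_cur + r_new produces the new row as (previous row) − q·(current row):
  row A: (27, 1, 0)   [1·27 + 0·7 = 27]
  row B: (7, 0, 1)   [0·27 + 1·7 = 7]
  27 = 3·7 + 6   → row C = row A − 3·row B = (6, 1, −3)   [check: 1·27 − 3·7 = 6]
  7 = 1·6 + 1   → row D = row B − 1·row C = (1, −1, 4)   [check: −1·27 + 4·7 = 1]
  6 = 6·1 + 0   → remainder 0, stop. gcd = 1 (last nonzero row D).
The gcd is 1, so 7 is invertible mod 27. The last nonzero row gives −1·27 + 4·7 = 1, so t = 4. So 7^(−1) ≡ 4 (mod 27). Verify: 7 · 4 = 28 ≡ 1 (mod 27). ✓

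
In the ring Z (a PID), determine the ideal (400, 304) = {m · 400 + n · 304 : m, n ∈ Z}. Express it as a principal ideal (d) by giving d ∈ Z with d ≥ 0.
(400, 304) = (16); d = 16

In the PID Z, (a, b) is generated by gcd(a, b). Compute gcd(400, 304) with the extended Euclidean algorithm, tracking rows (r, s, t) with s·400 + t·304 = r:
  row A: (400, 1, 0)   [1·400 + 0·304 = 400]
  row B: (304, 0, 1)   [0·400 + 1·304 = 304]
  400 = 1·304 + 96   → row C = row A − 1·row B = (96, 1, −1)   [check: 1·400 − 1·304 = 96]
  304 = 3·96 + 16   → row D = row B − 3·row C = (16, −3, 4)   [check: −3·400 + 4·304 = 16]
  96 = 6·16 + 0   → remainder 0, stop. gcd = 16 (last nonzero row D).
So gcd(400, 304) = 16, with Bézout identity −3·400 + 4·304 = 16. Containment (⊇): the Bézout identity exhibits 16 as an element of (400, 304), giving (16) ⊆ (400, 304). Containment (⊆): since 16 | 400 and 16 | 304 (400 = 16·25, 304 = 16·19), every Z-linear combination of 400 and 304 is divisible by 16, so (400, 304) ⊆ (16). Therefore (400, 304) = (16), d = 16.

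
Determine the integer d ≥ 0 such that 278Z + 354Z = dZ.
In the PID Z, (a, b) is generated by gcd(a, b). Compute gcd(354, 278) with the extended Euclidean algorithm, tracking rows (r, s, t) with s·354 + t·278 = r:
  row A: (354, 1, 0)   [1·354 + 0·278 = 354]
  row B: (278, 0, 1)   [0·354 + 1·278 = 278]
  354 = 1·278 + 76   → row C = row A − 1·row B = (76, 1, −1)   [check: 1·354 − 1·278 = 76]
  278 = 3·76 + 50   → row D = row B − 3·row C = (50, −3, 4)   [check: −3·354 + 4·278 = 50]
  76 = 1·50 + 26   → row E = row C − 1·row D = (26, 4, −5)   [check: 4·354 − 5·278 = 26]
  50 = 1·26 + 24   → row F = row D − 1·row E = (24, −7, 9)   [check: −7·354 + 9·278 = 24]
  26 = 1·24 + 2   → row G = row E − 1·row F = (2, 11, −14)   [check: 11·354 − 14·278 = 2]
  24 = 12·2 + 0   → remainder 0, stop. gcd = 2 (last nonzero row G).
So gcd(278, 354) = 2, with Bézout identity 11·354 − 14·278 = 2. Containment (⊇): the Bézout identity exhibits 2 as an element of (278, 354), giving (2) ⊆ (278, 354). Containment (⊆): since 2 | 278 and 2 | 354 (278 = 2·139, 354 = 2·177), every Z-linear combination of 278 and 354 is divisible by 2, so (278, 354) ⊆ (2). Therefore (278, 354) = (2), d = 2.

Final answer: (278, 354) = (2); d = 2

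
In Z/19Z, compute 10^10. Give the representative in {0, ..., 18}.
Use repeated squaring. Binary(10) = 1010. Walk through the bits of the exponent 10 left-to-right: at each bit after the leading one, square the running value, then multiply by 10 if the bit is 1 (always reducing mod 19):
  bit 1 = 1 (leading): start with 10.
  bit 2 = 0: square 10^2 = 100 ≡ 5 (mod 19).
  bit 3 = 1: square 5^2 = 25 ≡ 6; bit is 1, so multiply 6·10 = 60 ≡ 3 (mod 19).
  bit 4 = 0: square 3^2 = 9 (mod 19).
Final value: 10^10 ≡ 9 (mod 19).

Final answer: 9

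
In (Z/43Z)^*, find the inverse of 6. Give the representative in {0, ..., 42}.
Apply the extended Euclidean algorithm to (43, 6), tracking rows (r, s, t) with s·43 + t·6 = r. Each division r_prev = q·r_cur + r_new produces the new row as (previous row) − q·(current row):
  row A: (43, 1, 0)   [1·43 + 0·6 = 43]
  row B: (6, 0, 1)   [0·43 + 1·6 = 6]
  43 = 7·6 + 1   → row C = row A − 7·row B = (1, 1, −7)   [check: 1·43 − 7·6 = 1]
  6 = 6·1 + 0   → remainder 0, stop. gcd = 1 (last nonzero row C).
The gcd is 1, so 6 is invertible mod 43. The last nonzero row gives 1·43 − 7·6 = 1, so t = −7. So 6^(−1) ≡ −7 ≡ 36 (mod 43). Verify: 6 · 36 = 216 ≡ 1 (mod 43). ✓

Final answer: 6^(−1) ≡ 36 (mod 43)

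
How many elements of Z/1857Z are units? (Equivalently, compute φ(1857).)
Z/1857Z has φ(1857) = 1236 units

An element a ∈ Z/1857Z is a unit iff gcd(a, 1857) = 1, so the number of units is φ(1857). φ is multiplicative, with φ(p^e) = p^e − p^(e−1). Factorise 1857 = 3 · 619. Then
  φ(1857) = (3 − 1) · (619 − 1) = 2 · 618 = 1236.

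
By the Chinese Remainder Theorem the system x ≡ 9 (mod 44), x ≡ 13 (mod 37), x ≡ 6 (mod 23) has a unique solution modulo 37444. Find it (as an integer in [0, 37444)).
x ≡ 37013 (mod 37444); the representative in [0, 37444) is 37013

The moduli 44, 37, 23 are pairwise coprime, so by the CRT there is a unique solution mod 44·37·23 = 37444.
Solve by successive substitution. Start with x ≡ 9 (mod 44).
  Combine with x ≡ 13 (mod 37): write x = 9 + 44·t and require 9 + 44·t ≡ 13 (mod 37), i.e. 44·t ≡ 13 − 9 ≡ 4 (mod 37). Since 44^(−1) ≡ 16 (mod 37) (44 ≡ 7 (mod 37)), t ≡ 16·4 ≡ 27 (mod 37). So x ≡ 9 + 44·27 = 1197 (mod 1628).
  Combine with x ≡ 6 (mod 23): write x = 1197 + 1628·t and require 1197 + 1628·t ≡ 6 (mod 23), i.e. 1628·t ≡ 6 − 1197 ≡ 5 (mod 23). Since 1628^(−1) ≡ 9 (mod 23) (1628 ≡ 18 (mod 23)), t ≡ 9·5 ≡ 22 (mod 23). So x ≡ 1197 + 1628·22 = 37013 (mod 37444).
Unique solution in [0, 37444): x = 37013.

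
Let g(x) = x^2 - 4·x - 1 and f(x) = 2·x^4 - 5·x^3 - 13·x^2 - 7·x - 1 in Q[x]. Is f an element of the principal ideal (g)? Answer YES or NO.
YES

In Q[x] the ideal (g) consists of all multiples of g, so f ∈ (g) iff g | f, i.e. iff the remainder of f on division by g is 0. Divide f by g (g is monic, so eliminate the leading term of the running remainder at each step):
  leading term 2·x^4: subtract (2·x^2)·g(x) = 2·x^4 - 8·x^3 - 2·x^2, leaving 3·x^3 - 11·x^2 - 7·x - 1
  leading term 3·x^3: subtract (3·x)·g(x) = 3·x^3 - 12·x^2 - 3·x, leaving x^2 - 4·x - 1
  leading term x^2: subtract (1)·g(x) = x^2 - 4·x - 1, leaving 0
The remainder is 0, so f(x) = g(x) · h(x) with h(x) = 2·x^2 + 3·x + 1. Hence g | f, i.e. f ∈ (g).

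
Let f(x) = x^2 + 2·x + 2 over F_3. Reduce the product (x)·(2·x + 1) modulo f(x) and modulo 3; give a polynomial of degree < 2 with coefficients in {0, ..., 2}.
Multiply as integer polynomials: a · b = 2·x^2 + x. Reducing coefficients mod 3: a · b ≡ 2·x^2 + x. Now divide by f(x) = x^2 + 2·x + 2 in F_3[x], eliminating the leading term at each step:
  leading term 2·x^2: subtract (2)·f(x) = 2·x^2 + x + 1, leaving 2 (coefficients mod 3)
The degree is now < 2, so this is the remainder. Hence a · b ≡ 2 in F_3[x]/(f).

Final answer: a · b ≡ 2 (mod f(x))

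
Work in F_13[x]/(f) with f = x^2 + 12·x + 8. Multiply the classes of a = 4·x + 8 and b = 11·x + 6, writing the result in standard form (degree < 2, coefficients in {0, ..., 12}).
a · b ≡ 8 (mod f(x))

Multiply as integer polynomials: a · b = 44·x^2 + 112·x + 48. Reducing coefficients mod 13: a · b ≡ 5·x^2 + 8·x + 9. Now divide by f(x) = x^2 + 12·x + 8 in F_13[x], eliminating the leading term at each step:
  leading term 5·x^2: subtract (5)·f(x) = 5·x^2 + 8·x + 1, leaving 8 (coefficients mod 13)
The degree is now < 2, so this is the remainder. Hence a · b ≡ 8 in F_13[x]/(f).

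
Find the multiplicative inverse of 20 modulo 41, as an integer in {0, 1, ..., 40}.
20^(−1) ≡ 39 (mod 41)

Apply the extended Euclidean algorithm to (41, 20), tracking rows (r, s, t) with s·41 + t·20 = r. Each division r_prev = q·r_cur + r_new produces the new row as (previous row) − q·(current row):
  row A: (41, 1, 0)   [1·41 + 0·20 = 41]
  row B: (20, 0, 1)   [0·41 + 1·20 = 20]
  41 = 2·20 + 1   → row C = row A − 2·row B = (1, 1, −2)   [check: 1·41 − 2·20 = 1]
  20 = 20·1 + 0   → remainder 0, stop. gcd = 1 (last nonzero row C).
The gcd is 1, so 20 is invertible mod 41. The last nonzero row gives 1·41 − 2·20 = 1, so t = −2. So 20^(−1) ≡ −2 ≡ 39 (mod 41). Verify: 20 · 39 = 780 ≡ 1 (mod 41). ✓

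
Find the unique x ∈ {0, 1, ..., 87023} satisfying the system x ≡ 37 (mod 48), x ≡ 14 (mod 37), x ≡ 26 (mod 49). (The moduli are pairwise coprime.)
x ≡ 21733 (mod 87024); the representative in [0, 87024) is 21733

The moduli 48, 37, 49 are pairwise coprime, so by the CRT there is a unique solution mod 48·37·49 = 87024.
Solve by successive substitution. Start with x ≡ 37 (mod 48).
  Combine with x ≡ 14 (mod 37): write x = 37 + 48·t and require 37 + 48·t ≡ 14 (mod 37), i.e. 48·t ≡ 14 − 37 ≡ 14 (mod 37). Since 48^(−1) ≡ 27 (mod 37) (48 ≡ 11 (mod 37)), t ≡ 27·14 ≡ 8 (mod 37). So x ≡ 37 + 48·8 = 421 (mod 1776).
  Combine with x ≡ 26 (mod 49): write x = 421 + 1776·t and require 421 + 1776·t ≡ 26 (mod 49), i.e. 1776·t ≡ 26 − 421 ≡ 46 (mod 49). Since 1776^(−1) ≡ 45 (mod 49) (1776 ≡ 12 (mod 49)), t ≡ 45·46 ≡ 12 (mod 49). So x ≡ 421 + 1776·12 = 21733 (mod 87024).
Unique solution in [0, 87024): x = 21733.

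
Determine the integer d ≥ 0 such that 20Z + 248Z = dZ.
In the PID Z, (a, b) is generated by gcd(a, b). Compute gcd(248, 20) with the extended Euclidean algorithm, tracking rows (r, s, t) with s·248 + t·20 = r:
  row A: (248, 1, 0)   [1·248 + 0·20 = 248]
  row B: (20, 0, 1)   [0·248 + 1·20 = 20]
  248 = 12·20 + 8   → row C = row A − 12·row B = (8, 1, −12)   [check: 1·248 − 12·20 = 8]
  20 = 2·8 + 4   → row D = row B − 2·row C = (4, −2, 25)   [check: −2·248 + 25·20 = 4]
  8 = 2·4 + 0   → remainder 0, stop. gcd = 4 (last nonzero row D).
So gcd(20, 248) = 4, with Bézout identity −2·248 + 25·20 = 4. Containment (⊇): the Bézout identity exhibits 4 as an element of (20, 248), giving (4) ⊆ (20, 248). Containment (⊆): since 4 | 20 and 4 | 248 (20 = 4·5, 248 = 4·62), every Z-linear combination of 20 and 248 is divisible by 4, so (20, 248) ⊆ (4). Therefore (20, 248) = (4), d = 4.

Final answer: (20, 248) = (4); d = 4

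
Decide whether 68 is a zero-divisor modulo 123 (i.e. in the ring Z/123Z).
NO

gcd(68, 123) = 1, so 68 is a unit in Z/123Z (it has a multiplicative inverse). A unit cannot be a zero-divisor: if 68·b ≡ 0 then multiplying both sides by 68^(−1) gives b ≡ 0. So 68 is not a zero-divisor.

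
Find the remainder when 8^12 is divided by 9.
Use repeated squaring. Binary(12) = 1100. Walk through the bits of the exponent 12 left-to-right: at each bit after the leading one, square the running value, then multiply by 8 if the bit is 1 (always reducing mod 9):
  bit 1 = 1 (leading): start with 8.
  bit 2 = 1: square 8^2 = 64 ≡ 1; bit is 1, so multiply 1·8 = 8 (mod 9).
  bit 3 = 0: square 8^2 = 64 ≡ 1 (mod 9).
  bit 4 = 0: square 1^2 = 1 (mod 9).
Final value: 8^12 ≡ 1 (mod 9).

Final answer: 1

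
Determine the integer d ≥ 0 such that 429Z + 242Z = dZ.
In the PID Z, (a, b) is generated by gcd(a, b). Compute gcd(429, 242) with the extended Euclidean algorithm, tracking rows (r, s, t) with s·429 + t·242 = r:
  row A: (429, 1, 0)   [1·429 + 0·242 = 429]
  row B: (242, 0, 1)   [0·429 + 1·242 = 242]
  429 = 1·242 + 187   → row C = row A − 1·row B = (187, 1, −1)   [check: 1·429 − 1·242 = 187]
  242 = 1·187 + 55   → row D = row B − 1·row C = (55, −1, 2)   [check: −1·429 + 2·242 = 55]
  187 = 3·55 + 22   → row E = row C − 3·row D = (22, 4, −7)   [check: 4·429 − 7·242 = 22]
  55 = 2·22 + 11   → row F = row D − 2·row E = (11, −9, 16)   [check: −9·429 + 16·242 = 11]
  22 = 2·11 + 0   → remainder 0, stop. gcd = 11 (last nonzero row F).
So gcd(429, 242) = 11, with Bézout identity −9·429 + 16·242 = 11. Containment (⊇): the Bézout identity exhibits 11 as an element of (429, 242), giving (11) ⊆ (429, 242). Containment (⊆): since 11 | 429 and 11 | 242 (429 = 11·39, 242 = 11·22), every Z-linear combination of 429 and 242 is divisible by 11, so (429, 242) ⊆ (11). Therefore (429, 242) = (11), d = 11.

Final answer: (429, 242) = (11); d = 11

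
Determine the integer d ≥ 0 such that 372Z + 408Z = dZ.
(372, 408) = (12); d = 12

In the PID Z, (a, b) is generated by gcd(a, b). Compute gcd(408, 372) with the extended Euclidean algorithm, tracking rows (r, s, t) with s·408 + t·372 = r:
  row A: (408, 1, 0)   [1·408 + 0·372 = 408]
  row B: (372, 0, 1)   [0·408 + 1·372 = 372]
  408 = 1·372 + 36   → row C = row A − 1·row B = (36, 1, −1)   [check: 1·408 − 1·372 = 36]
  372 = 10·36 + 12   → row D = row B − 10·row C = (12, −10, 11)   [check: −10·408 + 11·372 = 12]
  36 = 3·12 + 0   → remainder 0, stop. gcd = 12 (last nonzero row D).
So gcd(372, 408) = 12, with Bézout identity −10·408 + 11·372 = 12. Containment (⊇): the Bézout identity exhibits 12 as an element of (372, 408), giving (12) ⊆ (372, 408). Containment (⊆): since 12 | 372 and 12 | 408 (372 = 12·31, 408 = 12·34), every Z-linear combination of 372 and 408 is divisible by 12, so (372, 408) ⊆ (12). Therefore (372, 408) = (12), d = 12.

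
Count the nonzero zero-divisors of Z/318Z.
In Z/318Z each nonzero element is either a unit (gcd with 318 is 1) or a zero-divisor (gcd > 1). The number of units is φ(318): factorise 318 = 2 · 3 · 53, so φ(318) = (2 − 1) · (3 − 1) · (53 − 1) = 1 · 2 · 52 = 104. The nonzero elements number 318 − 1 = 317. Hence the nonzero zero-divisors number 317 − 104 = 213.

Final answer: Z/318Z has 213 nonzero zero-divisors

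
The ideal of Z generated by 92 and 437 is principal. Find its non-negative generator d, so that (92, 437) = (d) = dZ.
(92, 437) = (23); d = 23

In the PID Z, (a, b) is generated by gcd(a, b). Compute gcd(437, 92) with the extended Euclidean algorithm, tracking rows (r, s, t) with s·437 + t·92 = r:
  row A: (437, 1, 0)   [1·437 + 0·92 = 437]
  row B: (92, 0, 1)   [0·437 + 1·92 = 92]
  437 = 4·92 + 69   → row C = row A − 4·row B = (69, 1, −4)   [check: 1·437 − 4·92 = 69]
  92 = 1·69 + 23   → row D = row B − 1·row C = (23, −1, 5)   [check: −1·437 + 5·92 = 23]
  69 = 3·23 + 0   → remainder 0, stop. gcd = 23 (last nonzero row D).
So gcd(92, 437) = 23, with Bézout identity −1·437 + 5·92 = 23. Containment (⊇): the Bézout identity exhibits 23 as an element of (92, 437), giving (23) ⊆ (92, 437). Containment (⊆): since 23 | 92 and 23 | 437 (92 = 23·4, 437 = 23·19), every Z-linear combination of 92 and 437 is divisible by 23, so (92, 437) ⊆ (23). Therefore (92, 437) = (23), d = 23.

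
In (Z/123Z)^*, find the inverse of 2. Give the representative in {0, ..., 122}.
Apply the extended Euclidean algorithm to (123, 2), tracking rows (r, s, t) with s·123 + t·2 = r. Each division r_prev = q·r_cur + r_new produces the new row as (previous row) − q·(current row):
  row A: (123, 1, 0)   [1·123 + 0·2 = 123]
  row B: (2, 0, 1)   [0·123 + 1·2 = 2]
  123 = 61·2 + 1   → row C = row A − 61·row B = (1, 1, −61)   [check: 1·123 − 61·2 = 1]
  2 = 2·1 + 0   → remainder 0, stop. gcd = 1 (last nonzero row C).
The gcd is 1, so 2 is invertible mod 123. The last nonzero row gives 1·123 − 61·2 = 1, so t = −61. So 2^(−1) ≡ −61 ≡ 62 (mod 123). Verify: 2 · 62 = 124 ≡ 1 (mod 123). ✓

Final answer: 2^(−1) ≡ 62 (mod 123)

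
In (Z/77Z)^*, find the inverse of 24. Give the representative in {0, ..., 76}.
Apply the extended Euclidean algorithm to (77, 24), tracking rows (r, s, t) with s·77 + t·24 = r. Each division r_prev = q·r_cur + r_new produces the new row as (previous row) − q·(current row):
  row A: (77, 1, 0)   [1·77 + 0·24 = 77]
  row B: (24, 0, 1)   [0·77 + 1·24 = 24]
  77 = 3·24 + 5   → row C = row A − 3·row B = (5, 1, −3)   [check: 1·77 − 3·24 = 5]
  24 = 4·5 + 4   → row D = row B − 4·row C = (4, −4, 13)   [check: −4·77 + 13·24 = 4]
  5 = 1·4 + 1   → row E = row C − 1·row D = (1, 5, −16)   [check: 5·77 − 16·24 = 1]
  4 = 4·1 + 0   → remainder 0, stop. gcd = 1 (last nonzero row E).
The gcd is 1, so 24 is invertible mod 77. The last nonzero row gives 5·77 − 16·24 = 1, so t = −16. So 24^(−1) ≡ −16 ≡ 61 (mod 77). Verify: 24 · 61 = 1464 ≡ 1 (mod 77). ✓

Final answer: 24^(−1) ≡ 61 (mod 77)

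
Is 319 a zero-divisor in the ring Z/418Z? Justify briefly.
gcd(319, 418) = 11 > 1, so 319 is not a unit in Z/418Z. In Z/nZ every nonzero non-unit is a zero-divisor: explicitly, take b = 418/gcd = 38 ≠ 0 (mod 418); then 319·38 = 12122 = 29·418, i.e. 319·38 ≡ 0 (mod 418). So 319 is a zero-divisor.

Final answer: YES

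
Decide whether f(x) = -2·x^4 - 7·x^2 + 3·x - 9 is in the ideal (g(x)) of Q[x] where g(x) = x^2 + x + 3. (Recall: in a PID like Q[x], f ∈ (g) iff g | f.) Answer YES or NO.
YES

In Q[x] the ideal (g) consists of all multiples of g, so f ∈ (g) iff g | f, i.e. iff the remainder of f on division by g is 0. Divide f by g (g is monic, so eliminate the leading term of the running remainder at each step):
  leading term -2·x^4: subtract (-2·x^2)·g(x) = -2·x^4 - 2·x^3 - 6·x^2, leaving 2·x^3 - x^2 + 3·x - 9
  leading term 2·x^3: subtract (2·x)·g(x) = 2·x^3 + 2·x^2 + 6·x, leaving -3·x^2 - 3·x - 9
  leading term -3·x^2: subtract (-3)·g(x) = -3·x^2 - 3·x - 9, leaving 0
The remainder is 0, so f(x) = g(x) · h(x) with h(x) = -2·x^2 + 2·x - 3. Hence g | f, i.e. f ∈ (g).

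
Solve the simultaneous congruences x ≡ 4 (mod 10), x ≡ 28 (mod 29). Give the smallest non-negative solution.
The moduli 10, 29 are pairwise coprime, so by the CRT there is a unique solution mod 10·29 = 290.
Solve by successive substitution. Start with x ≡ 4 (mod 10).
  Combine with x ≡ 28 (mod 29): write x = 4 + 10·t and require 4 + 10·t ≡ 28 (mod 29), i.e. 10·t ≡ 28 − 4 ≡ 24 (mod 29). Since 10^(−1) ≡ 3 (mod 29), t ≡ 3·24 ≡ 14 (mod 29). So x ≡ 4 + 10·14 = 144 (mod 290).
Unique solution in [0, 290): x = 144.

Final answer: x ≡ 144 (mod 290); the representative in [0, 290) is 144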